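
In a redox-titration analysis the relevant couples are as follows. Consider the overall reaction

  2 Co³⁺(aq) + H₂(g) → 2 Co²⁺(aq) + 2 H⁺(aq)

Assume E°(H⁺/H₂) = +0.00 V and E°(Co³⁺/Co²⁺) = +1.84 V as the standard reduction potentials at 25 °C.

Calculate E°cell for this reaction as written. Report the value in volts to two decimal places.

+1.84 V

The Co³⁺/Co²⁺ couple has the higher reduction potential, so it is the cathode; H⁺/H₂ is oxidised at the anode.
E°cell = E°(cathode) − E°(anode) = (+1.84) − (+0.00) = +1.84 V.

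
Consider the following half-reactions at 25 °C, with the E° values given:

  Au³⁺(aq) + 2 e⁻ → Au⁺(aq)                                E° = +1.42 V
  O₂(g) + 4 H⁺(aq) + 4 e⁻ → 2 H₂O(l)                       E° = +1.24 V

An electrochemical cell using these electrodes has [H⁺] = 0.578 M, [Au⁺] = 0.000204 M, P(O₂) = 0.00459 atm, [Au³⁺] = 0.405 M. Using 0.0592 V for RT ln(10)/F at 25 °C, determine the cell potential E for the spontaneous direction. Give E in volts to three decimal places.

Au³⁺/Au⁺ is the cathode (higher E°), O₂/H₂O the anode: E°cell = +1.42 − (+1.24) = +0.18 V, n = 4.
Overall: 2 Au³⁺(aq) + 2 H₂O(l) → 2 Au⁺(aq) + O₂(g) + 4 H⁺(aq)
Q = [Au⁺]^2·P(O₂)·[H⁺]^4 / ([Au³⁺]^2); log Q = -9.886.
E = E° − (0.0592/n) log Q = +0.18 − (0.0592/4)(-9.886) = +0.326 V.

+0.326 V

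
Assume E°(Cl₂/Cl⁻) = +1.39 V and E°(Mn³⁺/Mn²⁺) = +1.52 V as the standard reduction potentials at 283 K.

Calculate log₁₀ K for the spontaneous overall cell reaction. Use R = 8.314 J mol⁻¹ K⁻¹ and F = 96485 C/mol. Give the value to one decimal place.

Cathode: Mn³⁺/Mn²⁺; anode: Cl₂/Cl⁻. E°cell = (+1.52) − (+1.39) = +0.13 V, with n = 2.
ΔG° = −nFE° = −RT ln K, so ln K = nFE°/(RT) = (2)(96485)(+0.13) / ((8.314)(283)) = 10.662.
log₁₀ K = 10.662 / ln 10 = 4.6.

4.6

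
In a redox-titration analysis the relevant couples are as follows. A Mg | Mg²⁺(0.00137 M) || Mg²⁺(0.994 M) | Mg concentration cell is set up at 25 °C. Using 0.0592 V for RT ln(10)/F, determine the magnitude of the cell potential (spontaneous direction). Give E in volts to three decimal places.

For a concentration cell E°cell = 0. The 0.994 M side is the cathode (reduction is favoured where [Mg²⁺] is higher).
With n = 2, E = −(0.0592/2) log([Mg²⁺]ₐₙ/[Mg²⁺]꜀ₐₜ) = −(0.0592/2) log(0.00137/0.994) = −(0.0592/2)(-2.861) = +0.085 V.

+0.085 V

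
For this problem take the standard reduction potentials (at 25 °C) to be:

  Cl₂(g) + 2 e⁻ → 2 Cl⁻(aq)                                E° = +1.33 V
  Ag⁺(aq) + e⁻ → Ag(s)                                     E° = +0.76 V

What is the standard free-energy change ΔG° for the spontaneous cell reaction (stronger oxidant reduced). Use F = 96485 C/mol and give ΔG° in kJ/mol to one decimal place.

-110.0 kJ/mol

Cl₂/Cl⁻ (E° = +1.33 V) is the cathode; Ag⁺/Ag (E° = +0.76 V) is the anode, so E°cell = +0.57 V.
Balancing electrons gives n = 2 (lcm of 2 and 1).
ΔG° = −nFE° = −(2)(96485)(+0.57) = -109,993 J = -110.0 kJ/mol.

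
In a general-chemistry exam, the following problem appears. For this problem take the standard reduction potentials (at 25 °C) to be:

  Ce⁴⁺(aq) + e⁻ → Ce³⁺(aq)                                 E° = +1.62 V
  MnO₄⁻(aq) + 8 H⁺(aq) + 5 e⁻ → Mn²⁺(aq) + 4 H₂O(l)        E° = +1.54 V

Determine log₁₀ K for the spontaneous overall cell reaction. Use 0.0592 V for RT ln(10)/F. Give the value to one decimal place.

6.8

Cathode: Ce⁴⁺/Ce³⁺; anode: MnO₄⁻/Mn²⁺. E°cell = +0.08 V, n = 5.
log K = nE°cell / 0.0592 = (5)(+0.08) / 0.0592 = 6.8.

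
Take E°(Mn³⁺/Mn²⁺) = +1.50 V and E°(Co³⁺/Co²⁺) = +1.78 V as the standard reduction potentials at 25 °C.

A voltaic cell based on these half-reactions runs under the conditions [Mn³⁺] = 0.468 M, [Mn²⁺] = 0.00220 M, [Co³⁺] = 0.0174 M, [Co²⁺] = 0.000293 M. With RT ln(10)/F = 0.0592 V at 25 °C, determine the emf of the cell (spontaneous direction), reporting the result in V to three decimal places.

Co³⁺/Co²⁺ is the cathode (higher E°), Mn³⁺/Mn²⁺ the anode: E°cell = +1.78 − (+1.50) = +0.28 V, n = 1.
Overall: Co³⁺(aq) + Mn²⁺(aq) → Co²⁺(aq) + Mn³⁺(aq)
Q = [Co²⁺]·[Mn³⁺] / ([Co³⁺]·[Mn²⁺]); log Q = 0.554.
E = E° − (0.0592/n) log Q = +0.28 − (0.0592/1)(0.554) = +0.247 V.

+0.247 V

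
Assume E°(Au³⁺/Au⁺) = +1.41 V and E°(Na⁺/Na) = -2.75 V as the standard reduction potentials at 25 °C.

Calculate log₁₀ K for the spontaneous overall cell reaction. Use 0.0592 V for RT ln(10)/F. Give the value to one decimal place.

Cathode: Au³⁺/Au⁺; anode: Na⁺/Na. E°cell = +4.16 V, n = 2.
log K = nE°cell / 0.0592 = (2)(+4.16) / 0.0592 = 140.5.

140.5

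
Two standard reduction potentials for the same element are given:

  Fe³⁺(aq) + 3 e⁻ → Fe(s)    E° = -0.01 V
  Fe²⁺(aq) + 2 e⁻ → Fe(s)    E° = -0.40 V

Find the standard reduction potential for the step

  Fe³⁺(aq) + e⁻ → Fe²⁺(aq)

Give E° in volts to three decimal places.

+0.770 V

Sequential free energies add, so n₃E°₃ = n₁E°₁ + n₂E°₂.
With n₃ = 3, and the known step contributing 2×(-0.40) V, the unknown satisfies 1·E° = 3×(-0.01) − 2×(-0.40) = +0.770.
E° = +0.770 / 1 = +0.770 V.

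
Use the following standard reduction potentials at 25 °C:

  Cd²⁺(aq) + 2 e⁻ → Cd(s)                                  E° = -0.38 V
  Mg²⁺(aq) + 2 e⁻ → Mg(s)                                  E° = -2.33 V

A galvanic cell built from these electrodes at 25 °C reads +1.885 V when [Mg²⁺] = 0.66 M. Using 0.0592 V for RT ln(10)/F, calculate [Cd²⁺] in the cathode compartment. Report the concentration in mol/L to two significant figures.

Cd²⁺/Cd is the cathode, Mg²⁺/Mg the anode: E°cell = +1.95 V, n = 2.
Overall reaction: Cd²⁺(aq) + Mg(s) → Cd(s) + Mg²⁺(aq); Q = [Mg²⁺]^1/[Cd²⁺]^1.
From E = E° − (0.0592/n) log Q: log Q = (E° − E)·n/0.0592 = (+1.95 − (+1.885))·2/0.0592 = 2.1959.
So 1·log[Cd²⁺] = 1·log(0.66) − log Q = -0.1805 − (2.1959) = -2.3764; [Cd²⁺] = 10^(-2.3764) ≈ 0.0042 M.

0.0042 M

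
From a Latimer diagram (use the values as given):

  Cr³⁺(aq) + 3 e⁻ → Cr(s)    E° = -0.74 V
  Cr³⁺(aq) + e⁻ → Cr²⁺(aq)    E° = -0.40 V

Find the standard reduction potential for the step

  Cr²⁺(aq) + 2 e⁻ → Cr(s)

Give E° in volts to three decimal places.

-0.910 V

Sequential free energies add, so n₃E°₃ = n₁E°₁ + n₂E°₂.
With n₃ = 3, and the known step contributing 1×(-0.40) V, the unknown satisfies 2·E° = 3×(-0.74) − 1×(-0.40) = -1.820.
E° = -1.820 / 2 = -0.910 V.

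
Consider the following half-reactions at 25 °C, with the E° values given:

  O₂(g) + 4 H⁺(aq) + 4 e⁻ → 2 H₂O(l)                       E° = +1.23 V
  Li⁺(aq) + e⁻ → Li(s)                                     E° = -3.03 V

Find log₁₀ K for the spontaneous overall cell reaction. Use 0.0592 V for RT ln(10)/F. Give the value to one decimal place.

Cathode: O₂/H₂O; anode: Li⁺/Li. E°cell = +4.26 V, n = 4.
log K = nE°cell / 0.0592 = (4)(+4.26) / 0.0592 = 287.8.

287.8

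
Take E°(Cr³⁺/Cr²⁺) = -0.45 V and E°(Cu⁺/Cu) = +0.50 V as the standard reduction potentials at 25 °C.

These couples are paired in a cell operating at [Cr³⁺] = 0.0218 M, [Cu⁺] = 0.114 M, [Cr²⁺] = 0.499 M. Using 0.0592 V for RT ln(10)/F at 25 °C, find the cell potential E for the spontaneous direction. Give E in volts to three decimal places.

+0.975 V

Cu⁺/Cu is the cathode (higher E°), Cr³⁺/Cr²⁺ the anode: E°cell = +0.50 − (-0.45) = +0.95 V, n = 1.
Overall: Cu⁺(aq) + Cr²⁺(aq) → Cu(s) + Cr³⁺(aq)
Q = [Cr³⁺] / ([Cu⁺]·[Cr²⁺]); log Q = -0.417.
E = E° − (0.0592/n) log Q = +0.95 − (0.0592/1)(-0.417) = +0.975 V.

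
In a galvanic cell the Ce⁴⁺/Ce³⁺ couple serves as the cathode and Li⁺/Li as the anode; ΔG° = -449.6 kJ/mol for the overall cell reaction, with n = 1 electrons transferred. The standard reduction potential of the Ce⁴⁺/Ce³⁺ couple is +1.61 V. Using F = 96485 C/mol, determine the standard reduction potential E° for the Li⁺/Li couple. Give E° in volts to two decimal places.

E°cell = −ΔG°/(nF) = −(-449.6×10³)/((1)(96485)) = +4.660 V.
Since Ce⁴⁺/Ce³⁺ is the cathode and Li⁺/Li the anode, E°cell = E°(Ce⁴⁺/Ce³⁺) − E°(Li⁺/Li).
So E°(Li⁺/Li) = E°(Ce⁴⁺/Ce³⁺) − E°cell = (+1.61) − (+4.660) = -3.05 V.

-3.05 V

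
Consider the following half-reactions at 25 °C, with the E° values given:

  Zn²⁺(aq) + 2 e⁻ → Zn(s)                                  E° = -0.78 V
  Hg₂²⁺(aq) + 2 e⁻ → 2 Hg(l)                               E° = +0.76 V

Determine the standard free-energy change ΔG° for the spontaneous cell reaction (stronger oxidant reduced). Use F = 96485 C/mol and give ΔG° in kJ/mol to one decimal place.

-297.2 kJ/mol

Hg₂²⁺/Hg (E° = +0.76 V) is the cathode; Zn²⁺/Zn (E° = -0.78 V) is the anode, so E°cell = +1.54 V.
Balancing electrons gives n = 2 (lcm of 2 and 2).
ΔG° = −nFE° = −(2)(96485)(+1.54) = -297,174 J = -297.2 kJ/mol.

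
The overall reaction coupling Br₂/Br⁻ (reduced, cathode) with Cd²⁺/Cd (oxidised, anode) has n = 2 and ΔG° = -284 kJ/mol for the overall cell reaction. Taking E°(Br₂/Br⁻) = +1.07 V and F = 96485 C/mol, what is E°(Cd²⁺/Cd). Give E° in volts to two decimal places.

E°cell = −ΔG°/(nF) = −(-284×10³)/((2)(96485)) = +1.472 V.
Since Br₂/Br⁻ is the cathode and Cd²⁺/Cd the anode, E°cell = E°(Br₂/Br⁻) − E°(Cd²⁺/Cd).
So E°(Cd²⁺/Cd) = E°(Br₂/Br⁻) − E°cell = (+1.07) − (+1.472) = -0.40 V.

-0.40 V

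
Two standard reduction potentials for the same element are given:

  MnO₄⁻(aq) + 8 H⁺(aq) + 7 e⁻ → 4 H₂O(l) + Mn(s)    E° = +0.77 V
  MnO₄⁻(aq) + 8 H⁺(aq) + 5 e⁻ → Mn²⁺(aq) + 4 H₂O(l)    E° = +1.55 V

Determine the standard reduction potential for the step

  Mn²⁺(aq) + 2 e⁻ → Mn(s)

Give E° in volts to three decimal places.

-1.180 V

Sequential free energies add, so n₃E°₃ = n₁E°₁ + n₂E°₂.
With n₃ = 7, and the known step contributing 5×(+1.55) V, the unknown satisfies 2·E° = 7×(+0.77) − 5×(+1.55) = -2.360.
E° = -2.360 / 2 = -1.180 V.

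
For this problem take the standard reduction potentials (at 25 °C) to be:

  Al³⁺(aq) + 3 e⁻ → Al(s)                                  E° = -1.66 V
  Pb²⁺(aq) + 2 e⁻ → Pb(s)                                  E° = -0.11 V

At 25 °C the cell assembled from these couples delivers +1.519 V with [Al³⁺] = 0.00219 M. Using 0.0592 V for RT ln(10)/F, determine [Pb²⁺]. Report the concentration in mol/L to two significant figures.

Pb²⁺/Pb is the cathode, Al³⁺/Al the anode: E°cell = +1.55 V, n = 6.
Overall reaction: 3 Pb²⁺(aq) + 2 Al(s) → 3 Pb(s) + 2 Al³⁺(aq); Q = [Al³⁺]^2/[Pb²⁺]^3.
From E = E° − (0.0592/n) log Q: log Q = (E° − E)·n/0.0592 = (+1.55 − (+1.519))·6/0.0592 = 3.1419.
So 3·log[Pb²⁺] = 2·log(0.00219) − log Q = -5.3191 − (3.1419) = -8.4610; log[Pb²⁺] = -8.4610 / 3 = -2.8203; [Pb²⁺] = 10^(-2.8203) ≈ 0.0015 M.

0.0015 M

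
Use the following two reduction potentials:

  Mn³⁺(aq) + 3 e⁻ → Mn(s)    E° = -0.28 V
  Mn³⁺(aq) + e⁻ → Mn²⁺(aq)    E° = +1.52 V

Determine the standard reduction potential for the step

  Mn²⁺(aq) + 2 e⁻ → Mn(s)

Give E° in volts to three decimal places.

-1.180 V

Sequential free energies add, so n₃E°₃ = n₁E°₁ + n₂E°₂.
With n₃ = 3, and the known step contributing 1×(+1.52) V, the unknown satisfies 2·E° = 3×(-0.28) − 1×(+1.52) = -2.360.
E° = -2.360 / 2 = -1.180 V.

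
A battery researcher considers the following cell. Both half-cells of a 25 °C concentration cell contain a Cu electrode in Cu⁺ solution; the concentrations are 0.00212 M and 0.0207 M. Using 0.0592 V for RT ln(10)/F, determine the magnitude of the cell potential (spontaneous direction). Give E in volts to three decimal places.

For a concentration cell E°cell = 0. The 0.0207 M side is the cathode (reduction is favoured where [Cu⁺] is higher).
With n = 1, E = −(0.0592/1) log([Cu⁺]ₐₙ/[Cu⁺]꜀ₐₜ) = −(0.0592/1) log(0.00212/0.0207) = −(0.0592/1)(-0.990) = +0.059 V.

+0.059 V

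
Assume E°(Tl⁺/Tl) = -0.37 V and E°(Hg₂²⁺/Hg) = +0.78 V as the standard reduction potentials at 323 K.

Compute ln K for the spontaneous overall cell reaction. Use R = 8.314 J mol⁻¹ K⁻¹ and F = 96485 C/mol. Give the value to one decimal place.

Cathode: Hg₂²⁺/Hg; anode: Tl⁺/Tl. E°cell = (+0.78) − (-0.37) = +1.15 V, with n = 2.
ΔG° = −nFE° = −RT ln K, so ln K = nFE°/(RT) = (2)(96485)(+1.15) / ((8.314)(323)) = 82.637.

82.6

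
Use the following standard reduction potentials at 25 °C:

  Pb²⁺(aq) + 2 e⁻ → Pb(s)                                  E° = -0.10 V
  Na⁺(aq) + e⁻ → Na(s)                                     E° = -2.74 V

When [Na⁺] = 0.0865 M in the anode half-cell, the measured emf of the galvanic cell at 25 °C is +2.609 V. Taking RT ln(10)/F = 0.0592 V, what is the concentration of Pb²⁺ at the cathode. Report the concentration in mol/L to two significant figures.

0.00067 M

Pb²⁺/Pb is the cathode, Na⁺/Na the anode: E°cell = +2.64 V, n = 2.
Overall reaction: Pb²⁺(aq) + 2 Na(s) → Pb(s) + 2 Na⁺(aq); Q = [Na⁺]^2/[Pb²⁺]^1.
From E = E° − (0.0592/n) log Q: log Q = (E° − E)·n/0.0592 = (+2.64 − (+2.609))·2/0.0592 = 1.0473.
So 1·log[Pb²⁺] = 2·log(0.0865) − log Q = -2.1260 − (1.0473) = -3.1733; [Pb²⁺] = 10^(-3.1733) ≈ 0.00067 M.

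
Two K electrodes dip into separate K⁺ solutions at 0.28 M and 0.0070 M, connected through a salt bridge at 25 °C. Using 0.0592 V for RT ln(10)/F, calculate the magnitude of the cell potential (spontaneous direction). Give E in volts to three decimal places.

For a concentration cell E°cell = 0. The 0.28 M side is the cathode (reduction is favoured where [K⁺] is higher).
With n = 1, E = −(0.0592/1) log([K⁺]ₐₙ/[K⁺]꜀ₐₜ) = −(0.0592/1) log(0.007/0.28) = −(0.0592/1)(-1.602) = +0.095 V.

+0.095 V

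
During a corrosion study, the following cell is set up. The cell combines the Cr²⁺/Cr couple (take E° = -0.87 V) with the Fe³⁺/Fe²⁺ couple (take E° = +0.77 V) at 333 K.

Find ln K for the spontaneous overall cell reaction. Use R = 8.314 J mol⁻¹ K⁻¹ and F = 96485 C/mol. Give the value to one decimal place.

114.3

Cathode: Fe³⁺/Fe²⁺; anode: Cr²⁺/Cr. E°cell = (+0.77) − (-0.87) = +1.64 V, with n = 2.
ΔG° = −nFE° = −RT ln K, so ln K = nFE°/(RT) = (2)(96485)(+1.64) / ((8.314)(333)) = 114.309.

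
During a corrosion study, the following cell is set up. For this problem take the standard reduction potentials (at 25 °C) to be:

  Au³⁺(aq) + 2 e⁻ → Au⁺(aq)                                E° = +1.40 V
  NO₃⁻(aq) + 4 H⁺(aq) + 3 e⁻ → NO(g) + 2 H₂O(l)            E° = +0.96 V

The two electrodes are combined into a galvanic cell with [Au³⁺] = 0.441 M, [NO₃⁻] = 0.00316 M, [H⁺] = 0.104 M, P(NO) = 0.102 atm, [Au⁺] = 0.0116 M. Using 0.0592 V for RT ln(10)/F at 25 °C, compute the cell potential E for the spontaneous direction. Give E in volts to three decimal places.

+0.594 V

Au³⁺/Au⁺ is the cathode (higher E°), NO₃⁻/NO the anode: E°cell = +1.40 − (+0.96) = +0.44 V, n = 6.
Overall: 3 Au³⁺(aq) + 2 NO(g) + 4 H₂O(l) → 3 Au⁺(aq) + 2 NO₃⁻(aq) + 8 H⁺(aq)
Q = [Au⁺]^3·[NO₃⁻]^2·[H⁺]^8 / ([Au³⁺]^3·P(NO)^2); log Q = -15.622.
E = E° − (0.0592/n) log Q = +0.44 − (0.0592/6)(-15.622) = +0.594 V.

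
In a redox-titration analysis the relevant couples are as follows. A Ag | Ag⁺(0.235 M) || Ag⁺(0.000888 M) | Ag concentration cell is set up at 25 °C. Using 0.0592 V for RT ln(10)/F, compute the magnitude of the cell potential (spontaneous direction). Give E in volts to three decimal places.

+0.143 V

For a concentration cell E°cell = 0. The 0.235 M side is the cathode (reduction is favoured where [Ag⁺] is higher).
With n = 1, E = −(0.0592/1) log([Ag⁺]ₐₙ/[Ag⁺]꜀ₐₜ) = −(0.0592/1) log(0.000888/0.235) = −(0.0592/1)(-2.423) = +0.143 V.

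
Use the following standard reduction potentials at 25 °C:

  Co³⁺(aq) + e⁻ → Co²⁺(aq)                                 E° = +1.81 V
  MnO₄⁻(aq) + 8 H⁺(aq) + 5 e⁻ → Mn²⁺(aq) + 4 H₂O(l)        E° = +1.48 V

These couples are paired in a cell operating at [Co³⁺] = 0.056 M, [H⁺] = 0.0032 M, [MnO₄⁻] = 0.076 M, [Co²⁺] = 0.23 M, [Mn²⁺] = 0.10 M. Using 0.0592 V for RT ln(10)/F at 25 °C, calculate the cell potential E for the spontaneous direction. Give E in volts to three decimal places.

+0.531 V

Co³⁺/Co²⁺ is the cathode (higher E°), MnO₄⁻/Mn²⁺ the anode: E°cell = +1.81 − (+1.48) = +0.33 V, n = 5.
Overall: 5 Co³⁺(aq) + Mn²⁺(aq) + 4 H₂O(l) → 5 Co²⁺(aq) + MnO₄⁻(aq) + 8 H⁺(aq)
Q = [Co²⁺]^5·[MnO₄⁻]·[H⁺]^8 / ([Co³⁺]^5·[Mn²⁺]); log Q = -17.010.
E = E° − (0.0592/n) log Q = +0.33 − (0.0592/5)(-17.010) = +0.531 V.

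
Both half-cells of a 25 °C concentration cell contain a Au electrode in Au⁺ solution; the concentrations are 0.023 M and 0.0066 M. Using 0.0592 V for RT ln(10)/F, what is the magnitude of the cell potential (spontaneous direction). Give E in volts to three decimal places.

+0.032 V

For a concentration cell E°cell = 0. The 0.023 M side is the cathode (reduction is favoured where [Au⁺] is higher).
With n = 1, E = −(0.0592/1) log([Au⁺]ₐₙ/[Au⁺]꜀ₐₜ) = −(0.0592/1) log(0.0066/0.023) = −(0.0592/1)(-0.542) = +0.032 V.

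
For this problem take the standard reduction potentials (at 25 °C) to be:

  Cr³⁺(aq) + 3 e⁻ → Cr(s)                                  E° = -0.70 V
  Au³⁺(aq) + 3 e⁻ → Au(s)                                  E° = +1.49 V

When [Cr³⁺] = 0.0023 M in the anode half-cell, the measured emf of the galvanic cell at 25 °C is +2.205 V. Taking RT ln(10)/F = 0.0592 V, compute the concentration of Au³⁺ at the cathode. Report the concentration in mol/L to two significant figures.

0.013 M

Au³⁺/Au is the cathode, Cr³⁺/Cr the anode: E°cell = +2.19 V, n = 3.
Overall reaction: Au³⁺(aq) + Cr(s) → Au(s) + Cr³⁺(aq); Q = [Cr³⁺]^1/[Au³⁺]^1.
From E = E° − (0.0592/n) log Q: log Q = (E° − E)·n/0.0592 = (+2.19 − (+2.205))·3/0.0592 = -0.7601.
So 1·log[Au³⁺] = 1·log(0.0023) − log Q = -2.6383 − (-0.7601) = -1.8782; [Au³⁺] = 10^(-1.8782) ≈ 0.013 M.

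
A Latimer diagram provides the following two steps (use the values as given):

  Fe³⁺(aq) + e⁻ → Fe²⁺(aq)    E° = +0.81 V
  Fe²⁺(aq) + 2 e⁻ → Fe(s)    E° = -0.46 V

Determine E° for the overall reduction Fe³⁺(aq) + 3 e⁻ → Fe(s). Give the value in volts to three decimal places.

Since ΔG° = −nFE° is additive over sequential reductions, n₃E°₃ = n₁E°₁ + n₂E°₂.
E°₃ = (1×+0.81 + 2×-0.46) / 3 = (-0.110) / 3 = -0.037 V.

-0.037 V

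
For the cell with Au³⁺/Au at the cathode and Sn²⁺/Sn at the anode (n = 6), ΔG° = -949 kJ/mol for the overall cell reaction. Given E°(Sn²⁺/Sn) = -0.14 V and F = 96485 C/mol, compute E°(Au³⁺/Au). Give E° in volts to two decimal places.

E°cell = −ΔG°/(nF) = −(-949×10³)/((6)(96485)) = +1.639 V.
Since Au³⁺/Au is the cathode and Sn²⁺/Sn the anode, E°cell = E°(Au³⁺/Au) − E°(Sn²⁺/Sn).
So E°(Au³⁺/Au) = E°cell + E°(Sn²⁺/Sn) = +1.639 + (-0.14) = +1.50 V.

+1.50 V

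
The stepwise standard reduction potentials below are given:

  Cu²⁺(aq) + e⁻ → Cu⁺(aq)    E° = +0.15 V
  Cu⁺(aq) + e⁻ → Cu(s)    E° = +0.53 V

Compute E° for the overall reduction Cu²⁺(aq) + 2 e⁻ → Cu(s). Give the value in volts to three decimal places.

+0.340 V

Since ΔG° = −nFE° is additive over sequential reductions, n₃E°₃ = n₁E°₁ + n₂E°₂.
E°₃ = (1×+0.15 + 1×+0.53) / 2 = (+0.680) / 2 = +0.340 V.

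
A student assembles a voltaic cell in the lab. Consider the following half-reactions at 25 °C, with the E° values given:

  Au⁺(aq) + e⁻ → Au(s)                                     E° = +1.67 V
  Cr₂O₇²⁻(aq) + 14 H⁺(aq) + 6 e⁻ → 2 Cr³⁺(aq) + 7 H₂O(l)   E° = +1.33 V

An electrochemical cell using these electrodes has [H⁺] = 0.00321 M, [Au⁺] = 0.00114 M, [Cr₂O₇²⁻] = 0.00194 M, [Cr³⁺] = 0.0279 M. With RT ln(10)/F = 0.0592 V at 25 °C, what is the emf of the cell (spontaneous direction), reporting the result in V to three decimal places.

Au⁺/Au is the cathode (higher E°), Cr₂O₇²⁻/Cr³⁺ the anode: E°cell = +1.67 − (+1.33) = +0.34 V, n = 6.
Overall: 6 Au⁺(aq) + 2 Cr³⁺(aq) + 7 H₂O(l) → 6 Au(s) + Cr₂O₇²⁻(aq) + 14 H⁺(aq)
Q = [Cr₂O₇²⁻]·[H⁺]^14 / ([Au⁺]^6·[Cr³⁺]^2); log Q = -16.854.
E = E° − (0.0592/n) log Q = +0.34 − (0.0592/6)(-16.854) = +0.506 V.

+0.506 V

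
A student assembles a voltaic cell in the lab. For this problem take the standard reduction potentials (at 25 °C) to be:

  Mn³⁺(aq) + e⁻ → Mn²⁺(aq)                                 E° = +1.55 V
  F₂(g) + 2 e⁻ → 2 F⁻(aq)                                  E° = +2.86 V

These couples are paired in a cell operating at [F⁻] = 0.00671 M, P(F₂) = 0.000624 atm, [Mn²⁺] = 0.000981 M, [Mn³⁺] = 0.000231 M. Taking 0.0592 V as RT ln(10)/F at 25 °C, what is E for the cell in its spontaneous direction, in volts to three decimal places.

F₂/F⁻ is the cathode (higher E°), Mn³⁺/Mn²⁺ the anode: E°cell = +2.86 − (+1.55) = +1.31 V, n = 2.
Overall: F₂(g) + 2 Mn²⁺(aq) → 2 F⁻(aq) + 2 Mn³⁺(aq)
Q = [F⁻]^2·[Mn³⁺]^2 / (P(F₂)·[Mn²⁺]^2); log Q = -2.398.
E = E° − (0.0592/n) log Q = +1.31 − (0.0592/2)(-2.398) = +1.381 V.

+1.381 V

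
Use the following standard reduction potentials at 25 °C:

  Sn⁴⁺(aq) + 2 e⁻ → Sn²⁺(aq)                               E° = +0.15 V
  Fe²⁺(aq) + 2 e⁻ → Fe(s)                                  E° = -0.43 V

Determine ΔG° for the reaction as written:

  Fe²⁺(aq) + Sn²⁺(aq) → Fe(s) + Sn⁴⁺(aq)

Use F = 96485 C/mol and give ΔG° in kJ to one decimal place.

As written, Fe²⁺/Fe is reduced (cathode) and Sn⁴⁺/Sn²⁺ is oxidised (anode), so E°cell = (-0.43) − (+0.15) = -0.58 V.
Balancing electrons gives n = 2.
ΔG° = −nFE° = −(2)(96485)(-0.58) = 111,923 J = +111.9 kJ.

+111.9 kJ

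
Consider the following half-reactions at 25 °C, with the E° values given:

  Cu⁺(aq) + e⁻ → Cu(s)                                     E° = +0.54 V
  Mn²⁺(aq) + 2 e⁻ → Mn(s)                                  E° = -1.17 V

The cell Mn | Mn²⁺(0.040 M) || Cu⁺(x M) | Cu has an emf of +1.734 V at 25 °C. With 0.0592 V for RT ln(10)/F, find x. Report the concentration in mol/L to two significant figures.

0.51 M

Cu⁺/Cu is the cathode, Mn²⁺/Mn the anode: E°cell = +1.71 V, n = 2.
Overall reaction: 2 Cu⁺(aq) + Mn(s) → 2 Cu(s) + Mn²⁺(aq); Q = [Mn²⁺]^1/[Cu⁺]^2.
From E = E° − (0.0592/n) log Q: log Q = (E° − E)·n/0.0592 = (+1.71 − (+1.734))·2/0.0592 = -0.8108.
So 2·log[Cu⁺] = 1·log(0.04) − log Q = -1.3979 − (-0.8108) = -0.5871; log[Cu⁺] = -0.5871 / 2 = -0.2935; [Cu⁺] = 10^(-0.2935) ≈ 0.51 M.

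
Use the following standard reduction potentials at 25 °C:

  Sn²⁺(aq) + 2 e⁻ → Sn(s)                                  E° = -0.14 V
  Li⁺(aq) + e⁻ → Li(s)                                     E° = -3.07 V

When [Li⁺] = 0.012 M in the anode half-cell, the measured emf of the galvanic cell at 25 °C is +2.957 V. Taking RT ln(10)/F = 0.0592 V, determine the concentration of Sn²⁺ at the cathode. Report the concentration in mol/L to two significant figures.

0.0012 M

Sn²⁺/Sn is the cathode, Li⁺/Li the anode: E°cell = +2.93 V, n = 2.
Overall reaction: Sn²⁺(aq) + 2 Li(s) → Sn(s) + 2 Li⁺(aq); Q = [Li⁺]^2/[Sn²⁺]^1.
From E = E° − (0.0592/n) log Q: log Q = (E° − E)·n/0.0592 = (+2.93 − (+2.957))·2/0.0592 = -0.9122.
So 1·log[Sn²⁺] = 2·log(0.012) − log Q = -3.8416 − (-0.9122) = -2.9294; [Sn²⁺] = 10^(-2.9294) ≈ 0.0012 M.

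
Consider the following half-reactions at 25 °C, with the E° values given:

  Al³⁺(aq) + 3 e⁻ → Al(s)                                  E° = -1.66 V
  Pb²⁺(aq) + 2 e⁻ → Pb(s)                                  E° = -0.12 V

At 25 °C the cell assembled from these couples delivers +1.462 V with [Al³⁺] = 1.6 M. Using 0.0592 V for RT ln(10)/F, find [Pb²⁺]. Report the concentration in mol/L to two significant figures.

Pb²⁺/Pb is the cathode, Al³⁺/Al the anode: E°cell = +1.54 V, n = 6.
Overall reaction: 3 Pb²⁺(aq) + 2 Al(s) → 3 Pb(s) + 2 Al³⁺(aq); Q = [Al³⁺]^2/[Pb²⁺]^3.
From E = E° − (0.0592/n) log Q: log Q = (E° − E)·n/0.0592 = (+1.54 − (+1.462))·6/0.0592 = 7.9054.
So 3·log[Pb²⁺] = 2·log(1.6) − log Q = 0.4082 − (7.9054) = -7.4972; log[Pb²⁺] = -7.4972 / 3 = -2.4991; [Pb²⁺] = 10^(-2.4991) ≈ 0.0032 M.

0.0032 M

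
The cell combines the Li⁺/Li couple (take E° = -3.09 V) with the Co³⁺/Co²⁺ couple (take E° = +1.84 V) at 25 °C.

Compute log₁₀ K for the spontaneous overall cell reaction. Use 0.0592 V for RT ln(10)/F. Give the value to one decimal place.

83.3

Cathode: Co³⁺/Co²⁺; anode: Li⁺/Li. E°cell = +4.93 V, n = 1.
log K = nE°cell / 0.0592 = (1)(+4.93) / 0.0592 = 83.3.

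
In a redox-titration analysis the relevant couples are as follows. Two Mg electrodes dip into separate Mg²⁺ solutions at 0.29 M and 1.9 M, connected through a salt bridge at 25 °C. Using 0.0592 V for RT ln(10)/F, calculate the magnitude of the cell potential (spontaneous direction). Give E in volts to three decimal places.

For a concentration cell E°cell = 0. The 1.9 M side is the cathode (reduction is favoured where [Mg²⁺] is higher).
With n = 2, E = −(0.0592/2) log([Mg²⁺]ₐₙ/[Mg²⁺]꜀ₐₜ) = −(0.0592/2) log(0.29/1.9) = −(0.0592/2)(-0.816) = +0.024 V.

+0.024 V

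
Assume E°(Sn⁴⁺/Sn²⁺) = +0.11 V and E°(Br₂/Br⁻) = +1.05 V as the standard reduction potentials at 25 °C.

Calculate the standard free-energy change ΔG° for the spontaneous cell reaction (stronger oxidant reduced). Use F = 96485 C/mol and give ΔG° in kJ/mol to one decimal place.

-181.4 kJ/mol

Br₂/Br⁻ (E° = +1.05 V) is the cathode; Sn⁴⁺/Sn²⁺ (E° = +0.11 V) is the anode, so E°cell = +0.94 V.
Balancing electrons gives n = 2 (lcm of 2 and 2).
ΔG° = −nFE° = −(2)(96485)(+0.94) = -181,392 J = -181.4 kJ/mol.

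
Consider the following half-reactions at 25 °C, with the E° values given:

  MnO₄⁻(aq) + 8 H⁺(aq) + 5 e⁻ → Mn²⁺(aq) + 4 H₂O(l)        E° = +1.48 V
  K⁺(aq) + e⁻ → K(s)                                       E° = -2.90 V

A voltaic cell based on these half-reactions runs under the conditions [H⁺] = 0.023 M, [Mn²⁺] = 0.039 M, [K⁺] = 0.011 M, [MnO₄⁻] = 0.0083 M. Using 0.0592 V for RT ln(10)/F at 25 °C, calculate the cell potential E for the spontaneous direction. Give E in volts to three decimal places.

MnO₄⁻/Mn²⁺ is the cathode (higher E°), K⁺/K the anode: E°cell = +1.48 − (-2.90) = +4.38 V, n = 5.
Overall: MnO₄⁻(aq) + 8 H⁺(aq) + 5 K(s) → Mn²⁺(aq) + 4 H₂O(l) + 5 K⁺(aq)
Q = [Mn²⁺]·[K⁺]^5 / ([MnO₄⁻]·[H⁺]^8); log Q = 3.985.
E = E° − (0.0592/n) log Q = +4.38 − (0.0592/5)(3.985) = +4.333 V.

+4.333 V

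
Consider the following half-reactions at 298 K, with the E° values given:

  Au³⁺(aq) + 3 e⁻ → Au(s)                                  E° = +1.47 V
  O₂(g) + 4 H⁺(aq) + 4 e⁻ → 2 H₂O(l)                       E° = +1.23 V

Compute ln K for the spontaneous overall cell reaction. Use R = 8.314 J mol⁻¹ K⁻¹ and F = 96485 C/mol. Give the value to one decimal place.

Cathode: Au³⁺/Au; anode: O₂/H₂O. E°cell = (+1.47) − (+1.23) = +0.24 V, with n = 12.
ΔG° = −nFE° = −RT ln K, so ln K = nFE°/(RT) = (12)(96485)(+0.24) / ((8.314)(298)) = 112.157.

112.2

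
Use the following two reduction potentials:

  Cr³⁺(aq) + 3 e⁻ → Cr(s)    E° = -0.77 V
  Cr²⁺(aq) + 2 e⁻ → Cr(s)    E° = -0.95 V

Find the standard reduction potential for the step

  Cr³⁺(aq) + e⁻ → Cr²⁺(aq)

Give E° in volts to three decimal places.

Sequential free energies add, so n₃E°₃ = n₁E°₁ + n₂E°₂.
With n₃ = 3, and the known step contributing 2×(-0.95) V, the unknown satisfies 1·E° = 3×(-0.77) − 2×(-0.95) = -0.410.
E° = -0.410 / 1 = -0.410 V.

-0.410 V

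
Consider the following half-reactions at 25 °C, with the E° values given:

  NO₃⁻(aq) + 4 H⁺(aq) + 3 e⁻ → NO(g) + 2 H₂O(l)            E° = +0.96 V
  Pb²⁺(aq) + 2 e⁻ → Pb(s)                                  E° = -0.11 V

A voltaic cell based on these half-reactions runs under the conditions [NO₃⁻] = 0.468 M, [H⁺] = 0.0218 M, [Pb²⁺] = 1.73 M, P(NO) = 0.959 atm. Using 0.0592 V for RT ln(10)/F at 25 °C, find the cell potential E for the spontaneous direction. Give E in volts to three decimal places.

+0.926 V

NO₃⁻/NO is the cathode (higher E°), Pb²⁺/Pb the anode: E°cell = +0.96 − (-0.11) = +1.07 V, n = 6.
Overall: 2 NO₃⁻(aq) + 8 H⁺(aq) + 3 Pb(s) → 2 NO(g) + 4 H₂O(l) + 3 Pb²⁺(aq)
Q = P(NO)^2·[Pb²⁺]^3 / ([NO₃⁻]^2·[H⁺]^8); log Q = 14.630.
E = E° − (0.0592/n) log Q = +1.07 − (0.0592/6)(14.630) = +0.926 V.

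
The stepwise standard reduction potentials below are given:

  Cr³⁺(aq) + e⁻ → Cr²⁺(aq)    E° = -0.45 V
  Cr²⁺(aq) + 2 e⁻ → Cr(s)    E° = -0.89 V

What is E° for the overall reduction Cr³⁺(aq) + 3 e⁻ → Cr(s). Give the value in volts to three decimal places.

-0.743 V

Adding the free-energy changes (−nFE°) of the two steps gives −n₃FE°₃ = −n₁FE°₁ − n₂FE°₂.
E°₃ = (1×-0.45 + 2×-0.89) / 3 = (-2.230) / 3 = -0.743 V.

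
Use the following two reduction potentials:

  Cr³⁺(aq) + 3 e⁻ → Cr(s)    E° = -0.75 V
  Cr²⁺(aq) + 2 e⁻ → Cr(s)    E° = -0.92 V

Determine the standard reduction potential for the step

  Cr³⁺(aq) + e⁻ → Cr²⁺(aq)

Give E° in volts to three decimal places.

Sequential free energies add, so n₃E°₃ = n₁E°₁ + n₂E°₂.
With n₃ = 3, and the known step contributing 2×(-0.92) V, the unknown satisfies 1·E° = 3×(-0.75) − 2×(-0.92) = -0.410.
E° = -0.410 / 1 = -0.410 V.

-0.410 V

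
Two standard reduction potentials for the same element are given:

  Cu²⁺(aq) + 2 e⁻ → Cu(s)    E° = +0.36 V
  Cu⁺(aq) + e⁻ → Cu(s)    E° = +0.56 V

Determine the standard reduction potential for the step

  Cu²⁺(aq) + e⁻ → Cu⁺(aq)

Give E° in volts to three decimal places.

+0.160 V

Sequential free energies add, so n₃E°₃ = n₁E°₁ + n₂E°₂.
With n₃ = 2, and the known step contributing 1×(+0.56) V, the unknown satisfies 1·E° = 2×(+0.36) − 1×(+0.56) = +0.160.
E° = +0.160 / 1 = +0.160 V.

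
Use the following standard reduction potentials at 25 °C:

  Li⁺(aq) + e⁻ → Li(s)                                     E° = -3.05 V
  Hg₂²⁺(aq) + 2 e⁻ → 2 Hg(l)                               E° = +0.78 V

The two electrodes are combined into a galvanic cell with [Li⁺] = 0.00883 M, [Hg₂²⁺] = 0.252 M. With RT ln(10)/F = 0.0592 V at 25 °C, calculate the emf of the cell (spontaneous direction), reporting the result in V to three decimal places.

+3.934 V

Hg₂²⁺/Hg is the cathode (higher E°), Li⁺/Li the anode: E°cell = +0.78 − (-3.05) = +3.83 V, n = 2.
Overall: Hg₂²⁺(aq) + 2 Li(s) → 2 Hg(l) + 2 Li⁺(aq)
Q = [Li⁺]^2 / ([Hg₂²⁺]); log Q = -3.509.
E = E° − (0.0592/n) log Q = +3.83 − (0.0592/2)(-3.509) = +3.934 V.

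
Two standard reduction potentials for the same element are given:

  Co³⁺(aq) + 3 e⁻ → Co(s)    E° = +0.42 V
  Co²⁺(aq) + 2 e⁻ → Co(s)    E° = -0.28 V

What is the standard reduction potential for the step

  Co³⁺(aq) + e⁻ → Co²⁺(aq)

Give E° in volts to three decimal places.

+1.820 V

Sequential free energies add, so n₃E°₃ = n₁E°₁ + n₂E°₂.
With n₃ = 3, and the known step contributing 2×(-0.28) V, the unknown satisfies 1·E° = 3×(+0.42) − 2×(-0.28) = +1.820.
E° = +1.820 / 1 = +1.820 V.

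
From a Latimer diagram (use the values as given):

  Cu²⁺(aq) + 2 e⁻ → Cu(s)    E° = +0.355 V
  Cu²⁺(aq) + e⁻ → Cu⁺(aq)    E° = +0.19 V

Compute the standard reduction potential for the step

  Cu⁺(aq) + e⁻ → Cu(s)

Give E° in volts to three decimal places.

+0.520 V

Sequential free energies add, so n₃E°₃ = n₁E°₁ + n₂E°₂.
With n₃ = 2, and the known step contributing 1×(+0.19) V, the unknown satisfies 1·E° = 2×(+0.355) − 1×(+0.19) = +0.520.
E° = +0.520 / 1 = +0.520 V.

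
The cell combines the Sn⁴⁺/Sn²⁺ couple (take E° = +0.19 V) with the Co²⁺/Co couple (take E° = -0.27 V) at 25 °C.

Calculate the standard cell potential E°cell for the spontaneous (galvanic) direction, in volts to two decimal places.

The Sn⁴⁺/Sn²⁺ couple has the higher reduction potential, so it is the cathode; Co²⁺/Co is oxidised at the anode.
E°cell = E°(cathode) − E°(anode) = (+0.19) − (-0.27) = +0.46 V.

+0.46 V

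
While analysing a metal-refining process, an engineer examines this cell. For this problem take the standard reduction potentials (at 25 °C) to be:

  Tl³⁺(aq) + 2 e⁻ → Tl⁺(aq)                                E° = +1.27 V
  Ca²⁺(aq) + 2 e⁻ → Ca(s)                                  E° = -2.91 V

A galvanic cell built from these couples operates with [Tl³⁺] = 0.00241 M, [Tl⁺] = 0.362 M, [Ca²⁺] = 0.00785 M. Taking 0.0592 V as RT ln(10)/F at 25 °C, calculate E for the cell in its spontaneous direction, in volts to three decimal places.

Tl³⁺/Tl⁺ is the cathode (higher E°), Ca²⁺/Ca the anode: E°cell = +1.27 − (-2.91) = +4.18 V, n = 2.
Overall: Tl³⁺(aq) + Ca(s) → Tl⁺(aq) + Ca²⁺(aq)
Q = [Tl⁺]·[Ca²⁺] / ([Tl³⁺]); log Q = 0.072.
E = E° − (0.0592/n) log Q = +4.18 − (0.0592/2)(0.072) = +4.178 V.

+4.178 V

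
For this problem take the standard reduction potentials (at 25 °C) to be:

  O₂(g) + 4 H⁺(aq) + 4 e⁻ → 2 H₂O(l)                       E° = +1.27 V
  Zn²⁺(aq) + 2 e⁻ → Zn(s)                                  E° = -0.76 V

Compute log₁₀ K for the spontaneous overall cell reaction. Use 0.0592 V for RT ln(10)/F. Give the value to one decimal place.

137.2

Cathode: O₂/H₂O; anode: Zn²⁺/Zn. E°cell = +2.03 V, n = 4.
log K = nE°cell / 0.0592 = (4)(+2.03) / 0.0592 = 137.2.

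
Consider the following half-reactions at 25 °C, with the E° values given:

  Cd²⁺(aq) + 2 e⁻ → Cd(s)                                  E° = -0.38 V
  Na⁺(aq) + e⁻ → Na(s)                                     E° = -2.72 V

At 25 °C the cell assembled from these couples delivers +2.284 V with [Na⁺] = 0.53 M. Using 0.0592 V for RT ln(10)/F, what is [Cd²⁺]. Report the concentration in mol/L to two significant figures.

Cd²⁺/Cd is the cathode, Na⁺/Na the anode: E°cell = +2.34 V, n = 2.
Overall reaction: Cd²⁺(aq) + 2 Na(s) → Cd(s) + 2 Na⁺(aq); Q = [Na⁺]^2/[Cd²⁺]^1.
From E = E° − (0.0592/n) log Q: log Q = (E° − E)·n/0.0592 = (+2.34 − (+2.284))·2/0.0592 = 1.8919.
So 1·log[Cd²⁺] = 2·log(0.53) − log Q = -0.5514 − (1.8919) = -2.4433; [Cd²⁺] = 10^(-2.4433) ≈ 0.0036 M.

0.0036 M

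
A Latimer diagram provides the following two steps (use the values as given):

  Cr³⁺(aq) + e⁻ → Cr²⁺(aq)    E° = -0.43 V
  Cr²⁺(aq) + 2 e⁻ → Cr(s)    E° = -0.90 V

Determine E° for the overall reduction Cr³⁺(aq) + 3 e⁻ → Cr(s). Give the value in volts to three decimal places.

-0.743 V

Standard free energies of sequential steps add: ΔG°₃ = ΔG°₁ + ΔG°₂, so n₃E°₃ = n₁E°₁ + n₂E°₂.
E°₃ = (1×-0.43 + 2×-0.90) / 3 = (-2.230) / 3 = -0.743 V.
E° values themselves are not directly additive — weighting by electron count is essential.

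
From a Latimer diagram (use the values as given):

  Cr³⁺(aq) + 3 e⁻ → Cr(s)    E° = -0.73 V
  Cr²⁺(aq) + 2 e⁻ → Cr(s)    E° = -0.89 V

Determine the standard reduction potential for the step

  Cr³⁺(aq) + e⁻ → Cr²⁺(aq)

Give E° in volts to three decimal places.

Sequential free energies add, so n₃E°₃ = n₁E°₁ + n₂E°₂.
With n₃ = 3, and the known step contributing 2×(-0.89) V, the unknown satisfies 1·E° = 3×(-0.73) − 2×(-0.89) = -0.410.
E° = -0.410 / 1 = -0.410 V.

-0.410 V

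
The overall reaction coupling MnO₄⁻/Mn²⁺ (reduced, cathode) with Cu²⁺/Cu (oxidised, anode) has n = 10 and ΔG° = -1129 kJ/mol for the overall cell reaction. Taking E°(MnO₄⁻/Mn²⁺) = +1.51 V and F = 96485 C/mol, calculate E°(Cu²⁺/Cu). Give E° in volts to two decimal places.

+0.34 V

E°cell = −ΔG°/(nF) = −(-1129×10³)/((10)(96485)) = +1.170 V.
Since MnO₄⁻/Mn²⁺ is the cathode and Cu²⁺/Cu the anode, E°cell = E°(MnO₄⁻/Mn²⁺) − E°(Cu²⁺/Cu).
So E°(Cu²⁺/Cu) = E°(MnO₄⁻/Mn²⁺) − E°cell = (+1.51) − (+1.170) = +0.34 V.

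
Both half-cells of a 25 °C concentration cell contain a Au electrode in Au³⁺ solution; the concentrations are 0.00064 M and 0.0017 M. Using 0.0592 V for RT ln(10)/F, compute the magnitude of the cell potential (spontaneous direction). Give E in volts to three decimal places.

+0.008 V

For a concentration cell E°cell = 0. The 0.0017 M side is the cathode (reduction is favoured where [Au³⁺] is higher).
With n = 3, E = −(0.0592/3) log([Au³⁺]ₐₙ/[Au³⁺]꜀ₐₜ) = −(0.0592/3) log(0.00064/0.0017) = −(0.0592/3)(-0.424) = +0.008 V.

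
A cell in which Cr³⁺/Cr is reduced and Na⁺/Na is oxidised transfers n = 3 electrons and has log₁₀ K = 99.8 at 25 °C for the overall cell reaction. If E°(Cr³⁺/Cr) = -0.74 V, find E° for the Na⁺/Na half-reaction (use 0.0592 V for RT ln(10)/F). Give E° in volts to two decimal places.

-2.71 V

E°cell = (0.0592/n)·log K = (0.0592/3)(99.8) = +1.969 V.
Since Cr³⁺/Cr is the cathode and Na⁺/Na the anode, E°cell = E°(Cr³⁺/Cr) − E°(Na⁺/Na).
So E°(Na⁺/Na) = E°(Cr³⁺/Cr) − E°cell = (-0.74) − (+1.969) = -2.71 V.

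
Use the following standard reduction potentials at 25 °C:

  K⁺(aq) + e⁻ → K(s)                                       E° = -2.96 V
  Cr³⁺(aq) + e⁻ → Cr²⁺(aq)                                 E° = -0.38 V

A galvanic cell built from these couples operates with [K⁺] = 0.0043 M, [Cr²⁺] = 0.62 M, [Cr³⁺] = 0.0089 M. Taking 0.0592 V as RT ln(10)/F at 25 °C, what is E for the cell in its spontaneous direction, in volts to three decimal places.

+2.611 V

Cr³⁺/Cr²⁺ is the cathode (higher E°), K⁺/K the anode: E°cell = -0.38 − (-2.96) = +2.58 V, n = 1.
Overall: Cr³⁺(aq) + K(s) → Cr²⁺(aq) + K⁺(aq)
Q = [Cr²⁺]·[K⁺] / ([Cr³⁺]); log Q = -0.524.
E = E° − (0.0592/n) log Q = +2.58 − (0.0592/1)(-0.524) = +2.611 V.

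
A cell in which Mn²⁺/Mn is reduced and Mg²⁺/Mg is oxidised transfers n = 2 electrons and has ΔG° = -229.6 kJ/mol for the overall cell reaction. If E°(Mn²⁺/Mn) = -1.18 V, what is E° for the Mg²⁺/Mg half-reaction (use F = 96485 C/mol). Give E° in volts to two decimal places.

E°cell = −ΔG°/(nF) = −(-229.6×10³)/((2)(96485)) = +1.190 V.
Since Mn²⁺/Mn is the cathode and Mg²⁺/Mg the anode, E°cell = E°(Mn²⁺/Mn) − E°(Mg²⁺/Mg).
So E°(Mg²⁺/Mg) = E°(Mn²⁺/Mn) − E°cell = (-1.18) − (+1.190) = -2.37 V.

-2.37 V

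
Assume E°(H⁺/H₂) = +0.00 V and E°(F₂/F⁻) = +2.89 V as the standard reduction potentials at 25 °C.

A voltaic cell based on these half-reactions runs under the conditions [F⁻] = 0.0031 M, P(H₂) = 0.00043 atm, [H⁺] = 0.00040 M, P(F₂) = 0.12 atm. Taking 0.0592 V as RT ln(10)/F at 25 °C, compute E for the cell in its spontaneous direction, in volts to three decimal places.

+3.113 V

F₂/F⁻ is the cathode (higher E°), H⁺/H₂ the anode: E°cell = +2.89 − (+0.00) = +2.89 V, n = 2.
Overall: F₂(g) + H₂(g) → 2 F⁻(aq) + 2 H⁺(aq)
Q = [F⁻]^2·[H⁺]^2 / (P(F₂)·P(H₂)); log Q = -7.526.
E = E° − (0.0592/n) log Q = +2.89 − (0.0592/2)(-7.526) = +3.113 V.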